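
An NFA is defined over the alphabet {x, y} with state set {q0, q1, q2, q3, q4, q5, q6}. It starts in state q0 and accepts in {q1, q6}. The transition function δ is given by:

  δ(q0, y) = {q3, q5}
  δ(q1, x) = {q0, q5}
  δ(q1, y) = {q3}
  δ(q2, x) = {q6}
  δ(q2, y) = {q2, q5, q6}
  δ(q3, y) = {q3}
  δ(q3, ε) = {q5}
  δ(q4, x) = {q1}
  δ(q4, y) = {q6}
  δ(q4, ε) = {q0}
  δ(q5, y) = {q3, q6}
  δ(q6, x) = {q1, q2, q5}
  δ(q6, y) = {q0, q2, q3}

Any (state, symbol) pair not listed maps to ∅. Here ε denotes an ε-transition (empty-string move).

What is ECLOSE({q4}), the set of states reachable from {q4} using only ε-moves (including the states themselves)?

{q0, q4}

Begin with {q4}.
ε-move q4 → q0; add q0.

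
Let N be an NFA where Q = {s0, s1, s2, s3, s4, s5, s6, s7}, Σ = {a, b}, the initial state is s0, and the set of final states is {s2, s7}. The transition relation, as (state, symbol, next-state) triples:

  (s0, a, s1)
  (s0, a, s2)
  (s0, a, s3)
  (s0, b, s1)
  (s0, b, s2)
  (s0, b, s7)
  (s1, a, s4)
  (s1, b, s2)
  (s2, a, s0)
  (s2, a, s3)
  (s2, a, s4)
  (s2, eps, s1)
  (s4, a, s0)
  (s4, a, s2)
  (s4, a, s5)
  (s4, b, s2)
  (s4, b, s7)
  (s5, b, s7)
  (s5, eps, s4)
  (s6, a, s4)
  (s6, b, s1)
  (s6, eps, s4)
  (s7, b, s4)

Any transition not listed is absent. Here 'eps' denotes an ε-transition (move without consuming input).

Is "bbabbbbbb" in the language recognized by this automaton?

Start in {s0}.
Read 'b': {s0} → {s1, s2, s7}.
Read 'b': {s1, s2, s7} → {s1, s2, s4}.
Read 'a': {s1, s2, s4} → {s0, s1, s2, s3, s4, s5}.
Read 'b': {s0, s1, s2, s3, s4, s5} → {s1, s2, s7}.
Read 'b': {s1, s2, s7} → {s1, s2, s4}.
Read 'b': {s1, s2, s4} → {s1, s2, s7}.
Read 'b': {s1, s2, s7} → {s1, s2, s4}.
Read 'b': {s1, s2, s4} → {s1, s2, s7}.
Read 'b': {s1, s2, s7} → {s1, s2, s4}.
The final set {s1, s2, s4} contains the accepting state s2.

Yes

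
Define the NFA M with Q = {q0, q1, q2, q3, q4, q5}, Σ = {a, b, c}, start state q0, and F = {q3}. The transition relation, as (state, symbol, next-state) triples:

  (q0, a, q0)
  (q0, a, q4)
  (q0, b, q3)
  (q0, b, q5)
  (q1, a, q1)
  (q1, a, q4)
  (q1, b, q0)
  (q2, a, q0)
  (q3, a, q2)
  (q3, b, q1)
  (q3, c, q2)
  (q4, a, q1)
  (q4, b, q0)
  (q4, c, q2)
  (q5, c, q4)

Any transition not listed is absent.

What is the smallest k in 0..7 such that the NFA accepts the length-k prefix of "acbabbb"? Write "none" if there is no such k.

Start in {q0}.
Read 'a': q0→{q0, q4}; now {q0, q4}.
Read 'c': q0→∅, q4→{q2}; now {q2}.
Read 'b': q2→∅; now ∅.
The set is empty and remains empty for the remaining 4 symbols.
No reachable set along the way intersects F.

none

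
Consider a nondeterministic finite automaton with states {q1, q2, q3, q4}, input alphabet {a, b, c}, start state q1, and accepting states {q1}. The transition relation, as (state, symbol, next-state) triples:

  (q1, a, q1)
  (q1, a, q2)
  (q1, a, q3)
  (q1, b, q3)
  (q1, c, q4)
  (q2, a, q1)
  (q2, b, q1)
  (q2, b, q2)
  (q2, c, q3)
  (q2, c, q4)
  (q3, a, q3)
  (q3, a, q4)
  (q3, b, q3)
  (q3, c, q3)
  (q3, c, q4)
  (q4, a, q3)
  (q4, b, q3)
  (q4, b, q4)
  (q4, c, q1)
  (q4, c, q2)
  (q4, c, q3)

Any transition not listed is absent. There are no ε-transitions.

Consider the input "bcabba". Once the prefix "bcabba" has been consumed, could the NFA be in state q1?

Start in {q1}.
Read 'b': {q1} → {q3}.
Read 'c': {q3} → {q3, q4}.
Read 'a': {q3, q4} → {q3, q4}.
Read 'b': {q3, q4} → {q3, q4}.
Read 'b': {q3, q4} → {q3, q4}.
Read 'a': {q3, q4} → {q3, q4}.
State q1 is not in {q3, q4}.

No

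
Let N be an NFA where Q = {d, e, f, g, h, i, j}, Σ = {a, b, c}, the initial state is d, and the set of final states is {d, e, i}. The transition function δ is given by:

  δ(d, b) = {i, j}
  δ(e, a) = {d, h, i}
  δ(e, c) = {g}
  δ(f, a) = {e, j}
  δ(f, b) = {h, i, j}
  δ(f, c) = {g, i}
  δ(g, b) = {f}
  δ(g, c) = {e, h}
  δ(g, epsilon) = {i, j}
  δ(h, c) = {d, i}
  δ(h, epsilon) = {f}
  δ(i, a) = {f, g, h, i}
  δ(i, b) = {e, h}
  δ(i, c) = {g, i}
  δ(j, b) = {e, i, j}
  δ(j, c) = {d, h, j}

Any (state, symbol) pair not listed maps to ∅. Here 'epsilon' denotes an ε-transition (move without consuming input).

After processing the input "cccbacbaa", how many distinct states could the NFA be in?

Start in {d}.
Read 'c': {d} → ∅.
The set is empty and remains empty for the remaining 8 symbols.
That set has 0 states.

0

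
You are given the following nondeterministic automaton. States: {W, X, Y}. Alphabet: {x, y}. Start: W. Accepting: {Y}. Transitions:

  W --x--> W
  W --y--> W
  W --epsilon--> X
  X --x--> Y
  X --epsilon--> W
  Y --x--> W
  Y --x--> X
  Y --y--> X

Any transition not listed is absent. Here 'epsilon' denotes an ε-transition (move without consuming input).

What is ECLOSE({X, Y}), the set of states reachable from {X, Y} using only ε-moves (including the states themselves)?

{W, X, Y}

Begin with {X, Y}.
ε-move X → W; add W.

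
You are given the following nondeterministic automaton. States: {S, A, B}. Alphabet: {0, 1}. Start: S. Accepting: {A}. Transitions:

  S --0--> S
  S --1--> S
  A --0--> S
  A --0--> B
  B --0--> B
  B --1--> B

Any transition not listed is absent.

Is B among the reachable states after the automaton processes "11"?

No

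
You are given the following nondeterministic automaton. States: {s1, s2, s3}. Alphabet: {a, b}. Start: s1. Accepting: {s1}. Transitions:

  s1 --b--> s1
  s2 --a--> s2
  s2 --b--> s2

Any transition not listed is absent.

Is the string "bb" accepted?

Yes

Start in {s1}.
Read 'b': {s1} → {s1}.
Read 'b': {s1} → {s1}.
The final set {s1} contains the accepting state s1.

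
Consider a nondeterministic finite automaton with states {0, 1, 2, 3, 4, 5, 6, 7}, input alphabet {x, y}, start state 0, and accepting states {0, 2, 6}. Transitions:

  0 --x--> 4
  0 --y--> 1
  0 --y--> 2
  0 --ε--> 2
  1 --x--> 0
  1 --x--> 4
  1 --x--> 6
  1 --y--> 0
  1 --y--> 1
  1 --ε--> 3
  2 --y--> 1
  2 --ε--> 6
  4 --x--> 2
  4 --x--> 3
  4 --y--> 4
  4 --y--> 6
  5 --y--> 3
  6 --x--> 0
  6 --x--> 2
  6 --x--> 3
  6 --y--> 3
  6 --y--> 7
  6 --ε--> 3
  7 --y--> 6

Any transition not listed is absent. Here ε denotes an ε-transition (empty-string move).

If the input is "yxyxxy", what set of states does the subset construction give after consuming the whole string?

Start: ε-closure({0}) = {0, 2, 3, 6}.
Read 'y': {0, 2, 3, 6} → {1, 2, 3, 6, 7}.
Read 'x': {1, 2, 3, 6, 7} → {0, 2, 3, 4, 6}.
Read 'y': {0, 2, 3, 4, 6} → {1, 2, 3, 4, 6, 7}.
Read 'x': {1, 2, 3, 4, 6, 7} → {0, 2, 3, 4, 6}.
Read 'x': {0, 2, 3, 4, 6} → {0, 2, 3, 4, 6}.
Read 'y': {0, 2, 3, 4, 6} → {1, 2, 3, 4, 6, 7}.

{1, 2, 3, 4, 6, 7}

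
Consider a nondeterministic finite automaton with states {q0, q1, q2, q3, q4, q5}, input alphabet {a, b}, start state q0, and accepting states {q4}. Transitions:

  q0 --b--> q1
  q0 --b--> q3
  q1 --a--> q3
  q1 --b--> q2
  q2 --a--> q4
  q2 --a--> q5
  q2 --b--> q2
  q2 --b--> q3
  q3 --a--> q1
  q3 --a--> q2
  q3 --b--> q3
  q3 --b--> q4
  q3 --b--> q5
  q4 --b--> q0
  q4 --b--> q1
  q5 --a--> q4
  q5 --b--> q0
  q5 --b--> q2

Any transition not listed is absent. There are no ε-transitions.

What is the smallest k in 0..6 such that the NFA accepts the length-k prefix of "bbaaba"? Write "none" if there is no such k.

Start in {q0}.
Read 'b': {q0} → {q1, q3}.
Read 'b': {q1, q3} → {q2, q3, q4, q5}.
None of the earlier sets intersect F, but {q2, q3, q4, q5} does.

2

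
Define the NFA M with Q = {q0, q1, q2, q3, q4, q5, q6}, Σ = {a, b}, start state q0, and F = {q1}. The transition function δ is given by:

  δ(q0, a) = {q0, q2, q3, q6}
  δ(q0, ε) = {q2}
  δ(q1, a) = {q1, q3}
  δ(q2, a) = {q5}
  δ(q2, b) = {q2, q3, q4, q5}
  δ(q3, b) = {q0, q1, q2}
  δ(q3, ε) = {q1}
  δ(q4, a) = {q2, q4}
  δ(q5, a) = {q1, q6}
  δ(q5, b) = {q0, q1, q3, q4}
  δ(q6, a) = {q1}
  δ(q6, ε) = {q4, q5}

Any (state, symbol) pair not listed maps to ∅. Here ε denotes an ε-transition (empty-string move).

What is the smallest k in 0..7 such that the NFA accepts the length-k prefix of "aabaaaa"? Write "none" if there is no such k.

1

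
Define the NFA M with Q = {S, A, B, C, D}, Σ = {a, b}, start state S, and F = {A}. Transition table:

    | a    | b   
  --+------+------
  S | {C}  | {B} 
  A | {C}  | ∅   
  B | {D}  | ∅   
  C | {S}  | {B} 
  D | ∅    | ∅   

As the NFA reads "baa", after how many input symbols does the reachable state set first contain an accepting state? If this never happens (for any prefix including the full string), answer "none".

Start in {S}.
Read 'b': S→{B}; now {B}.
Read 'a': B→{D}; now {D}.
Read 'a': D→∅; now ∅.
No reachable set along the way intersects F.

none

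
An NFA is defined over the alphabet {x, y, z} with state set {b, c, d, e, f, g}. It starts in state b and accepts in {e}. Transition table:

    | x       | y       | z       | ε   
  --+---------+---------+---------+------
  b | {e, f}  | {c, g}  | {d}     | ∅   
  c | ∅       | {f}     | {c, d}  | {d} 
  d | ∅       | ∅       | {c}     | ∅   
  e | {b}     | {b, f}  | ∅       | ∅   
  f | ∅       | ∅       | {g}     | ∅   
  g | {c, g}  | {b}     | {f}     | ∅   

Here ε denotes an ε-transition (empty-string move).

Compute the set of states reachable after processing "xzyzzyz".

Start in {b}.
Read 'x': {b} → {e, f}.
Read 'z': {e, f} → {g}.
Read 'y': {g} → {b}.
Read 'z': {b} → {d}.
Read 'z': {d} → {c, d}.
Read 'y': {c, d} → {f}.
Read 'z': {f} → {g}.

{g}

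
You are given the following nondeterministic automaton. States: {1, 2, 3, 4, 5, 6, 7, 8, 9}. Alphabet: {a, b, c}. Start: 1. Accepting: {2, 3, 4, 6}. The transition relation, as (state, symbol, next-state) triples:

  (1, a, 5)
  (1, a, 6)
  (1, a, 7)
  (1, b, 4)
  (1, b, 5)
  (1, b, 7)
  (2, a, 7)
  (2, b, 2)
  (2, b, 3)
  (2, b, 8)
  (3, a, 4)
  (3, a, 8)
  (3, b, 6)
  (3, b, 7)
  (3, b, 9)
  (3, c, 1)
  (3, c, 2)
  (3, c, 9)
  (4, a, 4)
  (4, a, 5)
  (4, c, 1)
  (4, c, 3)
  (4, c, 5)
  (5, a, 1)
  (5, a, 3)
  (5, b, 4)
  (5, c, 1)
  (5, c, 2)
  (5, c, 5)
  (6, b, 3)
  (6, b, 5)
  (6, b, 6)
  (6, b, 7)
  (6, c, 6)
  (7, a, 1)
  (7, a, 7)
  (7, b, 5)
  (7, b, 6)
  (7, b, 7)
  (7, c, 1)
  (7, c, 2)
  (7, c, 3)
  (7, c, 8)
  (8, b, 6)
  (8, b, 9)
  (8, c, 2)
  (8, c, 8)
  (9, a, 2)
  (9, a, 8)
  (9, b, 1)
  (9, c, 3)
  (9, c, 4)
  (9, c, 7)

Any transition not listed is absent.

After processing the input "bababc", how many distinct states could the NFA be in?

9

Start in {1}.
Read 'b': {1} → {4, 5, 7}.
Read 'a': {4, 5, 7} → {1, 3, 4, 5, 7}.
Read 'b': {1, 3, 4, 5, 7} → {4, 5, 6, 7, 9}.
Read 'a': {4, 5, 6, 7, 9} → {1, 2, 3, 4, 5, 7, 8}.
Read 'b': {1, 2, 3, 4, 5, 7, 8} → {2, 3, 4, 5, 6, 7, 8, 9}.
Read 'c': {2, 3, 4, 5, 6, 7, 8, 9} → {1, 2, 3, 4, 5, 6, 7, 8, 9}.
That set has 9 states.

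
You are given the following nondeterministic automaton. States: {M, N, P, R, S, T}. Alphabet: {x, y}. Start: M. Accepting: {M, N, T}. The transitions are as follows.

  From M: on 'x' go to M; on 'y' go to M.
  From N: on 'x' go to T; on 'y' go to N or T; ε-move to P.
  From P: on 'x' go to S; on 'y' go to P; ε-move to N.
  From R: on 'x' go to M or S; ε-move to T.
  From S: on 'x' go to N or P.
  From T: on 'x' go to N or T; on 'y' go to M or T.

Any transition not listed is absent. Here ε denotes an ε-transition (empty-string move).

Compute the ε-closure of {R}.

{R, T}

Begin with {R}.
ε-move R → T; add T.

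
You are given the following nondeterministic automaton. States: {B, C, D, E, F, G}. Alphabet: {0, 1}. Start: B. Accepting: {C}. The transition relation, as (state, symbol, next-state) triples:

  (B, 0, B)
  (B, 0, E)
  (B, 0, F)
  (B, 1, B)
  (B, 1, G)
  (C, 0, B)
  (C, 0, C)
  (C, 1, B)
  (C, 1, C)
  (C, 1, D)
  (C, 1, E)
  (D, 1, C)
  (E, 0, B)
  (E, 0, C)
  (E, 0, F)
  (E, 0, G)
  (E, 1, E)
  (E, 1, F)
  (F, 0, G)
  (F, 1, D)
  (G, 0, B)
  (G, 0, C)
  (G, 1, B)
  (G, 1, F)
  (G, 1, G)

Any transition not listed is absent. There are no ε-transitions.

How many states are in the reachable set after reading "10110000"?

Start in {B}.
Read '1': {B} → {B, G}.
Read '0': {B, G} → {B, C, E, F}.
Read '1': {B, C, E, F} → {B, C, D, E, F, G}.
Read '1': {B, C, D, E, F, G} → {B, C, D, E, F, G}.
Read '0': {B, C, D, E, F, G} → {B, C, E, F, G}.
Read '0': {B, C, E, F, G} → {B, C, E, F, G}.
Read '0': {B, C, E, F, G} → {B, C, E, F, G}.
Read '0': {B, C, E, F, G} → {B, C, E, F, G}.
That set has 5 states.

5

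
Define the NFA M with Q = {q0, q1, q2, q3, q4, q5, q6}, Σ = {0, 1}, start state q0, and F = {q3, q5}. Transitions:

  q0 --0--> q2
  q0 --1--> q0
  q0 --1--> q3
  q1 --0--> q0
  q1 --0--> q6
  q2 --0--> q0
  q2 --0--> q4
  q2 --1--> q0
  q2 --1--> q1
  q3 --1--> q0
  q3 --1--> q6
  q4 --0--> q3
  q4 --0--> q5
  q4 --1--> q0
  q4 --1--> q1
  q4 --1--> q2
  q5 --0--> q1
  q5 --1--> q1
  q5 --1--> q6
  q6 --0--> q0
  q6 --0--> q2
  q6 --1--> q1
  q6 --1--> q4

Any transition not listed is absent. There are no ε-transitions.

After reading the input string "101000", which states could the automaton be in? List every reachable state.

{q0, q2, q3, q4, q5}

Start in {q0}.
Read '1': {q0} → {q0, q3}.
Read '0': {q0, q3} → {q2}.
Read '1': {q2} → {q0, q1}.
Read '0': {q0, q1} → {q0, q2, q6}.
Read '0': {q0, q2, q6} → {q0, q2, q4}.
Read '0': {q0, q2, q4} → {q0, q2, q3, q4, q5}.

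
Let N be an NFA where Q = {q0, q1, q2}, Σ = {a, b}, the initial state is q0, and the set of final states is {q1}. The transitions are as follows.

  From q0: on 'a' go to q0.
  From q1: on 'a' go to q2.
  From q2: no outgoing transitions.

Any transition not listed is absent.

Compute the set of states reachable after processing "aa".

Start in {q0}.
Read 'a': q0→{q0}; now {q0}.
Read 'a': q0→{q0}; now {q0}.

{q0}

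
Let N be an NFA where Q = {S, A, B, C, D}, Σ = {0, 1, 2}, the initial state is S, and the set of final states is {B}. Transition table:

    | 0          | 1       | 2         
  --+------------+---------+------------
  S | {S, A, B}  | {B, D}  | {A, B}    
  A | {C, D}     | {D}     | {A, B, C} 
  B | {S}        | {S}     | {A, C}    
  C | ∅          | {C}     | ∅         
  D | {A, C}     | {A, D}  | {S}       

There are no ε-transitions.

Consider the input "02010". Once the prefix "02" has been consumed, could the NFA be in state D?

Start in {S}.
Read '0': S→{S, A, B}; now {S, A, B}.
Read '2': S→{A, B}, A→{A, B, C}, B→{A, C}; now {A, B, C}.
State D is not in {A, B, C}.

No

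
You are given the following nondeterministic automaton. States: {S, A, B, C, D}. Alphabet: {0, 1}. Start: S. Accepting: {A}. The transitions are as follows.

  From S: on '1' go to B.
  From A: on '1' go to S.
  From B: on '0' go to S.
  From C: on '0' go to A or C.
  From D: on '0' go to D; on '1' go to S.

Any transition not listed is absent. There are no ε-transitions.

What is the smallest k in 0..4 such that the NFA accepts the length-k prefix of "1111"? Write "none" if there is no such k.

none

Start in {S}.
Read '1': {S} → {B}.
Read '1': {B} → ∅.
The set is empty and remains empty for the remaining 2 symbols.
No reachable set along the way intersects F.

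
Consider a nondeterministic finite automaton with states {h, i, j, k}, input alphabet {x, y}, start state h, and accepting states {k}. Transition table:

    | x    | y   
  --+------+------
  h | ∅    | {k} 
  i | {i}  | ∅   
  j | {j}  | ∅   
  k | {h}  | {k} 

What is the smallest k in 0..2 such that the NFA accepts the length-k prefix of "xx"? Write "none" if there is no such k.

none

Start in {h}.
Read 'x': h→∅; now ∅.
The set is empty and remains empty for the remaining 1 symbol.
No reachable set along the way intersects F.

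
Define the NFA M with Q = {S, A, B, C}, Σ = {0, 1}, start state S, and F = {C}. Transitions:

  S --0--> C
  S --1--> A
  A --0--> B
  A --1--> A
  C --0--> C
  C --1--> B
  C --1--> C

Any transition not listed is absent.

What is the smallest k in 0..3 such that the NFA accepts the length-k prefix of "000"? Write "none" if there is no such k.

Start in {S}.
Read '0': S→{C}; now {C}.
None of the earlier sets intersect F, but {C} does.

1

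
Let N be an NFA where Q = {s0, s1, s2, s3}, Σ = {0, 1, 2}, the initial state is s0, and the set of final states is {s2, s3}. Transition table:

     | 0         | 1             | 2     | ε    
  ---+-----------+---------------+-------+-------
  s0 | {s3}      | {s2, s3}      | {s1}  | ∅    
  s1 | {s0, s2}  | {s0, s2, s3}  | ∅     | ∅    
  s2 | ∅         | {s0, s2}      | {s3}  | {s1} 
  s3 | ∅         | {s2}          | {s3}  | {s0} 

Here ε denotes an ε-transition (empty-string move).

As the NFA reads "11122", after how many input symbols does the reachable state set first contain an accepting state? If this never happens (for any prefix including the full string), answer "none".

Start in {s0}.
Read '1': {s0} → {s0, s1, s2, s3}.
None of the earlier sets intersect F, but {s0, s1, s2, s3} does.

1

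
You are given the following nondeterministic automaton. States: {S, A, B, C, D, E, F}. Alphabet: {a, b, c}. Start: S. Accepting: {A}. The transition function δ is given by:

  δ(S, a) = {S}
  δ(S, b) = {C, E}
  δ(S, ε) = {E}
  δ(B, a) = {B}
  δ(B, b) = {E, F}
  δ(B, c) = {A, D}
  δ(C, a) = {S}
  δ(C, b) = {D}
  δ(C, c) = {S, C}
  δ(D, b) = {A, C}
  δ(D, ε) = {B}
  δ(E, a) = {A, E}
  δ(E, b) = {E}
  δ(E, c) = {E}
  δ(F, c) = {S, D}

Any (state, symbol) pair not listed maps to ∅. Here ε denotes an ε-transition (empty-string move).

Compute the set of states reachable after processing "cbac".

{E}

Start: ε-closure({S}) = {S, E}.
Read 'c': S→∅, E→{E}; now {E}.
Read 'b': E→{E}; now {E}.
Read 'a': E→{A, E}; now {A, E}.
Read 'c': A→∅, E→{E}; now {E}.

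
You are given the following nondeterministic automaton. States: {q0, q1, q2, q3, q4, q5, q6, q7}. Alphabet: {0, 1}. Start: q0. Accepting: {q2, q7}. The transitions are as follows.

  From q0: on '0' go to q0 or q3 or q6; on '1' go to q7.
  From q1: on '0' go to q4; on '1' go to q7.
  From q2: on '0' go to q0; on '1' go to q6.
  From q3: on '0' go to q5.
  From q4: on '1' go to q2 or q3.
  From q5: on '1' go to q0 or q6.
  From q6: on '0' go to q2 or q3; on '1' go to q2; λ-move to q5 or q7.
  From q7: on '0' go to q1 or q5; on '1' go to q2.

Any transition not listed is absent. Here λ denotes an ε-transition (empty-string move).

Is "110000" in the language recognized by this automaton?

Start in {q0}.
Read '1': q0→{q7}; now {q7}.
Read '1': q7→{q2}; now {q2}.
Read '0': q2→{q0}; now {q0}.
Read '0': q0→{q0, q3, q6}; union {q0, q3, q6}; ε-closure = {q0, q3, q5, q6, q7}.
Read '0': q0→{q0, q3, q6}, q3→{q5}, q5→∅, q6→{q2, q3}, q7→{q1, q5}; union {q0, q1, q2, q3, q5, q6}; ε-closure = {q0, q1, q2, q3, q5, q6, q7}.
Read '0': q0→{q0, q3, q6}, q1→{q4}, q2→{q0}, q3→{q5}, q5→∅, q6→{q2, q3}, q7→{q1, q5}; union {q0, q1, q2, q3, q4, q5, q6}; ε-closure = {q0, q1, q2, q3, q4, q5, q6, q7}.
The final set {q0, q1, q2, q3, q4, q5, q6, q7} contains the accepting states q2, q7.

Yes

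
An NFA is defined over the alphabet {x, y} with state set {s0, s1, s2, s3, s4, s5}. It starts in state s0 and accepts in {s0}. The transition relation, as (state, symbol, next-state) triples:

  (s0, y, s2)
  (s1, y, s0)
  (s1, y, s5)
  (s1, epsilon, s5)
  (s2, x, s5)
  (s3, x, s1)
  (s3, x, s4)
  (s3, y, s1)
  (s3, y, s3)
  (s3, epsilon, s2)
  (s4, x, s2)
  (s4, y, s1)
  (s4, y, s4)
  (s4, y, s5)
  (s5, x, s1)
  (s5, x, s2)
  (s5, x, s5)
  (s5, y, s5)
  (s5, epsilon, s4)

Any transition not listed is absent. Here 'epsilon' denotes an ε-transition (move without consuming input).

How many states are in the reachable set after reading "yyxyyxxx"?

0

Start in {s0}.
Read 'y': {s0} → {s2}.
Read 'y': {s2} → ∅.
The set is empty and remains empty for the remaining 6 symbols.
That set has 0 states.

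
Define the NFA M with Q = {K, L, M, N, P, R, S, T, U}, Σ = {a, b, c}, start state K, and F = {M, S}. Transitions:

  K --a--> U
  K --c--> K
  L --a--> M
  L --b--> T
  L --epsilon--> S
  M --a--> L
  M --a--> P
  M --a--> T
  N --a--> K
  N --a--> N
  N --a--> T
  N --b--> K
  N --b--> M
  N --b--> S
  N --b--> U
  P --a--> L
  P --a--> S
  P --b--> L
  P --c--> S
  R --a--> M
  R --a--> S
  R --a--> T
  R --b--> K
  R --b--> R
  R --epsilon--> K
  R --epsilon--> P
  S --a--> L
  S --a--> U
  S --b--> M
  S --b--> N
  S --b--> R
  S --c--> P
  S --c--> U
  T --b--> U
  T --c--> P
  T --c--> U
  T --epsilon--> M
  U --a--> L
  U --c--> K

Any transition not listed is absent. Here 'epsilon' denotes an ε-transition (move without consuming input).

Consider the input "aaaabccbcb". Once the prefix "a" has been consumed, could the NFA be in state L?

No

Start in {K}.
Read 'a': {K} → {U}.
State L is not in {U}.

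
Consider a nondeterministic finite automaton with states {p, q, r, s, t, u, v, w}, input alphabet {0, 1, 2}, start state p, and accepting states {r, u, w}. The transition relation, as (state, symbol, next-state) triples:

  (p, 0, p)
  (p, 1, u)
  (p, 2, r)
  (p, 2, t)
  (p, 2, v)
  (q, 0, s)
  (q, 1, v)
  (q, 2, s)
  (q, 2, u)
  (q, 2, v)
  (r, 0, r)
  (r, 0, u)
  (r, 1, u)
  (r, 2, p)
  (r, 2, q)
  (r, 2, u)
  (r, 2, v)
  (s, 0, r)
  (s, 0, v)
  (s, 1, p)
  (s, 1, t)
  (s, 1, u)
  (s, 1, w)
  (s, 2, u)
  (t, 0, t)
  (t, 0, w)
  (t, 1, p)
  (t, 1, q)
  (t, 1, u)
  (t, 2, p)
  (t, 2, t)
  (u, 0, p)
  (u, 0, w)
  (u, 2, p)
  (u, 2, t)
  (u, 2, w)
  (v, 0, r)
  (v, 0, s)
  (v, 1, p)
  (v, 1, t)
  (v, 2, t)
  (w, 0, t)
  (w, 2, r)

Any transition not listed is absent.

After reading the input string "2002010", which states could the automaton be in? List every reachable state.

{p, s, t, w}

Start in {p}.
Read '2': p→{r, t, v}; now {r, t, v}.
Read '0': r→{r, u}, t→{t, w}, v→{r, s}; now {r, s, t, u, w}.
Read '0': r→{r, u}, s→{r, v}, t→{t, w}, u→{p, w}, w→{t}; now {p, r, t, u, v, w}.
Read '2': p→{r, t, v}, r→{p, q, u, v}, t→{p, t}, u→{p, t, w}, v→{t}, w→{r}; now {p, q, r, t, u, v, w}.
Read '0': p→{p}, q→{s}, r→{r, u}, t→{t, w}, u→{p, w}, v→{r, s}, w→{t}; now {p, r, s, t, u, w}.
Read '1': p→{u}, r→{u}, s→{p, t, u, w}, t→{p, q, u}, u→∅, w→∅; now {p, q, t, u, w}.
Read '0': p→{p}, q→{s}, t→{t, w}, u→{p, w}, w→{t}; now {p, s, t, w}.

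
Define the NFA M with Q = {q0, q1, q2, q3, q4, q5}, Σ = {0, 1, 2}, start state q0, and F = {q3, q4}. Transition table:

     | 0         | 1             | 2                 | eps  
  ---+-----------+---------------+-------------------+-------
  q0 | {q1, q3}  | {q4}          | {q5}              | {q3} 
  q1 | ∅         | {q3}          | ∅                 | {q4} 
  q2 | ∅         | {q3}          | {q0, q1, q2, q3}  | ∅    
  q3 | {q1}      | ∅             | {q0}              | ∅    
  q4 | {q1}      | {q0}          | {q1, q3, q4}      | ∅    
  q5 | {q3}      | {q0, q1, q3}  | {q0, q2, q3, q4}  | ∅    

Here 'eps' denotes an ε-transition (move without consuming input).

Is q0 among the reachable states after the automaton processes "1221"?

Start: ε-closure({q0}) = {q0, q3}.
Read '1': {q0, q3} → {q4}.
Read '2': {q4} → {q1, q3, q4}.
Read '2': {q1, q3, q4} → {q0, q1, q3, q4}.
Read '1': {q0, q1, q3, q4} → {q0, q3, q4}.
State q0 is in {q0, q3, q4}.

Yes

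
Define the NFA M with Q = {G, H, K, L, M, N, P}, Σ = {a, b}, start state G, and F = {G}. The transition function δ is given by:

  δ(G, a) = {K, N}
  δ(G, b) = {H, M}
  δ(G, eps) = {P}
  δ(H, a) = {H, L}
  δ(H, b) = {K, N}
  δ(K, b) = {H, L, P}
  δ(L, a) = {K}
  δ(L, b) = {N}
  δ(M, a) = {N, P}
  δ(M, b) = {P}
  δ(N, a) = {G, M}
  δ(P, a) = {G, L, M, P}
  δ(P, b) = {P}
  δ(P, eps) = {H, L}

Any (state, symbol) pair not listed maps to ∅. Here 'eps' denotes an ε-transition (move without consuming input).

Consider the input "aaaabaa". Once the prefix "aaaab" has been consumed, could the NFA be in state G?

Start: ε-closure({G}) = {G, H, L, P}.
Read 'a': {G, H, L, P} → {G, H, K, L, M, N, P}.
Read 'a': {G, H, K, L, M, N, P} → {G, H, K, L, M, N, P}.
Read 'a': {G, H, K, L, M, N, P} → {G, H, K, L, M, N, P}.
Read 'a': {G, H, K, L, M, N, P} → {G, H, K, L, M, N, P}.
Read 'b': {G, H, K, L, M, N, P} → {H, K, L, M, N, P}.
State G is not in {H, K, L, M, N, P}.

No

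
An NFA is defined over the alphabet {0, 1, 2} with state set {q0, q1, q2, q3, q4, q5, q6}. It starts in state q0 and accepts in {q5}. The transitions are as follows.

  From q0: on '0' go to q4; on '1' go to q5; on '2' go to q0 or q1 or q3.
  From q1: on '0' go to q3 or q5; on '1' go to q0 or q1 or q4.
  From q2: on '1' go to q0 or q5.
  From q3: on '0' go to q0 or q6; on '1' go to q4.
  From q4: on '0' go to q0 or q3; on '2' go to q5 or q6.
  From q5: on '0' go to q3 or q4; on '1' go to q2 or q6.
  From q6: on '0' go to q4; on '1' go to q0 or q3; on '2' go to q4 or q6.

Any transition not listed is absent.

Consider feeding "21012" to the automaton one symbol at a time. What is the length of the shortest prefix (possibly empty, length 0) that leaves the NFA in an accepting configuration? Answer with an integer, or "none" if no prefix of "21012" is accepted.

2

Start in {q0}.
Read '2': q0→{q0, q1, q3}; now {q0, q1, q3}.
Read '1': q0→{q5}, q1→{q0, q1, q4}, q3→{q4}; now {q0, q1, q4, q5}.
None of the earlier sets intersect F, but {q0, q1, q4, q5} does.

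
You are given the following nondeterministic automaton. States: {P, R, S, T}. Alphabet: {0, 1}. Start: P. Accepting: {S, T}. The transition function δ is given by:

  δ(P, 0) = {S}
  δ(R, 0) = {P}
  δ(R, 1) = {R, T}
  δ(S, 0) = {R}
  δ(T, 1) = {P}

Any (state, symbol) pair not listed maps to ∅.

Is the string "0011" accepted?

Yes

Start in {P}.
Read '0': P→{S}; now {S}.
Read '0': S→{R}; now {R}.
Read '1': R→{R, T}; now {R, T}.
Read '1': R→{R, T}, T→{P}; now {P, R, T}.
The final set {P, R, T} contains the accepting state T.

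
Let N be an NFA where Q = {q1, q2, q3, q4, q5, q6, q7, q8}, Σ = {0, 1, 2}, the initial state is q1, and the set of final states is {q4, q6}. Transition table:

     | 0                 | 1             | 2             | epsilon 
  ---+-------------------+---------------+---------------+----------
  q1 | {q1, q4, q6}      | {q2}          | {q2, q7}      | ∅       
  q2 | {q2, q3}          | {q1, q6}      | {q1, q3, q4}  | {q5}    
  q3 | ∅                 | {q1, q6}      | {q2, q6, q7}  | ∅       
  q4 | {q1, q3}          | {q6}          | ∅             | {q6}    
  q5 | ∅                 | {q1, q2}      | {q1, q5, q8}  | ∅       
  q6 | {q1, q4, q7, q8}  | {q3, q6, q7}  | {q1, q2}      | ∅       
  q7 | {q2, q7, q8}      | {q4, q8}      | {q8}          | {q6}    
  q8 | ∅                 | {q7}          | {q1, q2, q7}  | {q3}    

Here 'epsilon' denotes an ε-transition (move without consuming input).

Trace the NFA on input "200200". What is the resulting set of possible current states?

{q1, q2, q3, q4, q5, q6, q7, q8}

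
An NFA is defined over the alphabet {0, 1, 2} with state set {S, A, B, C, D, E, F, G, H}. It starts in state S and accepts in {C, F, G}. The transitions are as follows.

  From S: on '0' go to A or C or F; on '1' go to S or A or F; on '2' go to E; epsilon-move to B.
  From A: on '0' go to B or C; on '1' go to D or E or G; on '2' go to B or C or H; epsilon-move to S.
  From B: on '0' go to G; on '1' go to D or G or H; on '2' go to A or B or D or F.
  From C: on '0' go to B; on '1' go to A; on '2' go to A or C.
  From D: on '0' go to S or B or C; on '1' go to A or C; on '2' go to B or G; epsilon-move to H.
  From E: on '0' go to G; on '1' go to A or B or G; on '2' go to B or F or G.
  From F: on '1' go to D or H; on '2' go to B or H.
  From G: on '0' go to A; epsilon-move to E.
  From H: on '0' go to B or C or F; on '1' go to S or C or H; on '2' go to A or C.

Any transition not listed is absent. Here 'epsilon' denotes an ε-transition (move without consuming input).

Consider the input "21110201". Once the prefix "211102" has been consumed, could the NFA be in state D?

Start: ε-closure({S}) = {S, B}.
Read '2': S→{E}, B→{A, B, D, F}; union {A, B, D, E, F}; ε-closure = {S, A, B, D, E, F, H}.
Read '1': S→{S, A, F}, A→{D, E, G}, B→{D, G, H}, D→{A, C}, E→{A, B, G}, F→{D, H}, H→{S, C, H}; now {S, A, B, C, D, E, F, G, H}.
Read '1': S→{S, A, F}, A→{D, E, G}, B→{D, G, H}, C→{A}, D→{A, C}, E→{A, B, G}, F→{D, H}, G→∅, H→{S, C, H}; now {S, A, B, C, D, E, F, G, H}.
Read '1': S→{S, A, F}, A→{D, E, G}, B→{D, G, H}, C→{A}, D→{A, C}, E→{A, B, G}, F→{D, H}, G→∅, H→{S, C, H}; now {S, A, B, C, D, E, F, G, H}.
Read '0': S→{A, C, F}, A→{B, C}, B→{G}, C→{B}, D→{S, B, C}, E→{G}, F→∅, G→{A}, H→{B, C, F}; union {S, A, B, C, F, G}; ε-closure = {S, A, B, C, E, F, G}.
Read '2': S→{E}, A→{B, C, H}, B→{A, B, D, F}, C→{A, C}, E→{B, F, G}, F→{B, H}, G→∅; union {A, B, C, D, E, F, G, H}; ε-closure = {S, A, B, C, D, E, F, G, H}.
State D is in {S, A, B, C, D, E, F, G, H}.

Yes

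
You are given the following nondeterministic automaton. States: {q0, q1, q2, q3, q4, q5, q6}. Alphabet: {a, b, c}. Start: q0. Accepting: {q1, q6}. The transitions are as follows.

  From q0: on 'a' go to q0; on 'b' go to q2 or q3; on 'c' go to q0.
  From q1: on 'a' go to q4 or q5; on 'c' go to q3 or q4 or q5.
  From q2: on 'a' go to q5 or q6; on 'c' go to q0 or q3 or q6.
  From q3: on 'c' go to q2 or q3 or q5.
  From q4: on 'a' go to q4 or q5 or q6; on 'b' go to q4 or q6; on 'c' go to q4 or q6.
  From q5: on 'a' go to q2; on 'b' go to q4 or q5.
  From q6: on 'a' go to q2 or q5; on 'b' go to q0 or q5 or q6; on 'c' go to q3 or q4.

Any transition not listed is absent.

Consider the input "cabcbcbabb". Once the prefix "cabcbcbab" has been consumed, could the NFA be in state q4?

Yes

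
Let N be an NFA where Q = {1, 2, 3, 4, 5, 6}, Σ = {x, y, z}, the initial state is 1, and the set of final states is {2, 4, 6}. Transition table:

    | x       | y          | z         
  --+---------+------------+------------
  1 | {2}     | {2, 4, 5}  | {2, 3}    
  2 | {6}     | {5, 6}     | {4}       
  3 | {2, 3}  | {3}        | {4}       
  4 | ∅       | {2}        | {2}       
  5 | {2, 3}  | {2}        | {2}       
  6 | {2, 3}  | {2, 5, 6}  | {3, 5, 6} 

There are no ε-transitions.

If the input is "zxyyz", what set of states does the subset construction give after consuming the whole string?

{2, 3, 4, 5, 6}

Start in {1}.
Read 'z': 1→{2, 3}; now {2, 3}.
Read 'x': 2→{6}, 3→{2, 3}; now {2, 3, 6}.
Read 'y': 2→{5, 6}, 3→{3}, 6→{2, 5, 6}; now {2, 3, 5, 6}.
Read 'y': 2→{5, 6}, 3→{3}, 5→{2}, 6→{2, 5, 6}; now {2, 3, 5, 6}.
Read 'z': 2→{4}, 3→{4}, 5→{2}, 6→{3, 5, 6}; now {2, 3, 4, 5, 6}.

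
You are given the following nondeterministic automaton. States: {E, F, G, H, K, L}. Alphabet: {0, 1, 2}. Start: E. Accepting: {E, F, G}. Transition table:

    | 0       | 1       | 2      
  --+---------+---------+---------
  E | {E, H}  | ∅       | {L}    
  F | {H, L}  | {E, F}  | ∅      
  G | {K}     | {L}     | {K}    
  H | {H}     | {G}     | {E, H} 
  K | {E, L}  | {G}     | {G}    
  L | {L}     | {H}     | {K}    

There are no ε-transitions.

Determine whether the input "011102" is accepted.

Yes

Start in {E}.
Read '0': {E} → {E, H}.
Read '1': {E, H} → {G}.
Read '1': {G} → {L}.
Read '1': {L} → {H}.
Read '0': {H} → {H}.
Read '2': {H} → {E, H}.
The final set {E, H} contains the accepting state E.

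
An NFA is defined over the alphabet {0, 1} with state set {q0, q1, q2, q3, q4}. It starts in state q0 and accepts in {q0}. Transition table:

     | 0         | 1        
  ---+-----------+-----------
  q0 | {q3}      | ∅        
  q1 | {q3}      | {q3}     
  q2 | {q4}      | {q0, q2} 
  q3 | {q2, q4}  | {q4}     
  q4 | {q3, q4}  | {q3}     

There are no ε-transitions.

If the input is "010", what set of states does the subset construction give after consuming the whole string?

{q3, q4}

Start in {q0}.
Read '0': q0→{q3}; now {q3}.
Read '1': q3→{q4}; now {q4}.
Read '0': q4→{q3, q4}; now {q3, q4}.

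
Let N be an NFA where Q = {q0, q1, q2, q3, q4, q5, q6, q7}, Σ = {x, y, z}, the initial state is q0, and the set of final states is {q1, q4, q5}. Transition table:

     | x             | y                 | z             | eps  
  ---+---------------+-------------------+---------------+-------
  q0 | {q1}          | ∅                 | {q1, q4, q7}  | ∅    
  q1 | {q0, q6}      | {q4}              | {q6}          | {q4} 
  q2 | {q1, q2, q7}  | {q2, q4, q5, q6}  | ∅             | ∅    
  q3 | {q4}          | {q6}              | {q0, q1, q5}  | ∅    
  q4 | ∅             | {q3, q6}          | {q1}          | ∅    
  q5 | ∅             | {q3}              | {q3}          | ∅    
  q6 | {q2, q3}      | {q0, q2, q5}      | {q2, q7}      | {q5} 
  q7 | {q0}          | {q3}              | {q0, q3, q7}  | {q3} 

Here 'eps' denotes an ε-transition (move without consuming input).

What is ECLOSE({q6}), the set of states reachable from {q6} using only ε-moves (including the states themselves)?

{q5, q6}

Begin with {q6}.
ε-move q6 → q5; add q5.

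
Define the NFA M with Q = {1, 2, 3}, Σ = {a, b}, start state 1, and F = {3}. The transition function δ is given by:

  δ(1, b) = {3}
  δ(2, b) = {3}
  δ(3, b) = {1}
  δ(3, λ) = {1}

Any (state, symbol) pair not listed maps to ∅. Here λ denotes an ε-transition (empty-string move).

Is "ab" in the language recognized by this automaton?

No

Start in {1}.
Read 'a': {1} → ∅.
The set is empty and remains empty for the remaining 1 symbol.
The final set ∅ contains no accepting state.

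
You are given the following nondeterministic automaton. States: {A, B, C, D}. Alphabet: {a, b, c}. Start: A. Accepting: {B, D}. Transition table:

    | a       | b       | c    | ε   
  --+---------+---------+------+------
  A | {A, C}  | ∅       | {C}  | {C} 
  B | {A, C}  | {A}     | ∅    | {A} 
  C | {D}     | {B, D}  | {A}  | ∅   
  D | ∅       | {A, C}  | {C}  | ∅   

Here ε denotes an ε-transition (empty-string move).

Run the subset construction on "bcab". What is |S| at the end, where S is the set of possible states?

4

Start: ε-closure({A}) = {A, C}.
Read 'b': {A, C} → {A, B, C, D}.
Read 'c': {A, B, C, D} → {A, C}.
Read 'a': {A, C} → {A, C, D}.
Read 'b': {A, C, D} → {A, B, C, D}.
That set has 4 states.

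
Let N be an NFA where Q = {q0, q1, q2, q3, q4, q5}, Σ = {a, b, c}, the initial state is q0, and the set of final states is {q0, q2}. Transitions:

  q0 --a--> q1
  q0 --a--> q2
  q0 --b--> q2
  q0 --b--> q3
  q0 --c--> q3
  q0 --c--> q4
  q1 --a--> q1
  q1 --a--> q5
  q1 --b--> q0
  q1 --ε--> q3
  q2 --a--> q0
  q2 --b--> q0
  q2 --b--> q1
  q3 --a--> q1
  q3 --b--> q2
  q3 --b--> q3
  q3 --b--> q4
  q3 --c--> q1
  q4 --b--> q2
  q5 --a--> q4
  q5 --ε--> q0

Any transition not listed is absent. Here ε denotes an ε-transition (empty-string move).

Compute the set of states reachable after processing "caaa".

Start in {q0}.
Read 'c': q0→{q3, q4}; now {q3, q4}.
Read 'a': q3→{q1}, q4→∅; union {q1}; ε-closure = {q1, q3}.
Read 'a': q1→{q1, q5}, q3→{q1}; union {q1, q5}; ε-closure = {q0, q1, q3, q5}.
Read 'a': q0→{q1, q2}, q1→{q1, q5}, q3→{q1}, q5→{q4}; union {q1, q2, q4, q5}; ε-closure = {q0, q1, q2, q3, q4, q5}.

{q0, q1, q2, q3, q4, q5}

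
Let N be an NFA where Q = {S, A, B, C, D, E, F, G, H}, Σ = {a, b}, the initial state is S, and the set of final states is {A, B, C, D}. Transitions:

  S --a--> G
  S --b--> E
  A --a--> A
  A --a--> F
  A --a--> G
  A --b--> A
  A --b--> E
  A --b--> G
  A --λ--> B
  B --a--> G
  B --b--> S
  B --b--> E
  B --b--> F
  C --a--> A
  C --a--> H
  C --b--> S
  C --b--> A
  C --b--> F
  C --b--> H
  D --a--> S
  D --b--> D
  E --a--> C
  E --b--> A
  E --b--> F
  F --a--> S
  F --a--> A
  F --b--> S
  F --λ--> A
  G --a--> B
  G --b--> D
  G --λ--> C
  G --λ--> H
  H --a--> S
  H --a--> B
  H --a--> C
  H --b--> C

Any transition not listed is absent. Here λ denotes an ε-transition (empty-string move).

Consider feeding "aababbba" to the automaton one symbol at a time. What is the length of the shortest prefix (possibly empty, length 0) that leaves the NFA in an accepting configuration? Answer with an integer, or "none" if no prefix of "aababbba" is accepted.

Start in {S}.
Read 'a': {S} → {C, G, H}.
None of the earlier sets intersect F, but {C, G, H} does.

1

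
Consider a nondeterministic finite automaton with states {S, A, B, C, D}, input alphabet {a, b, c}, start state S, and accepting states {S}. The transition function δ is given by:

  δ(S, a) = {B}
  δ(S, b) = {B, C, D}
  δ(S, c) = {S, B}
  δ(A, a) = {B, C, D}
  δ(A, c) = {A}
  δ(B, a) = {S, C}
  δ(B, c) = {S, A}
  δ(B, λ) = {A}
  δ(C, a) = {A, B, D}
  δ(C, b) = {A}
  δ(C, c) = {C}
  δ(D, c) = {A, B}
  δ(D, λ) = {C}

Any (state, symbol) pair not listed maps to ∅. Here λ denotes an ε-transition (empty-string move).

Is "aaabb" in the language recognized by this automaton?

Start in {S}.
Read 'a': {S} → {A, B}.
Read 'a': {A, B} → {S, A, B, C, D}.
Read 'a': {S, A, B, C, D} → {S, A, B, C, D}.
Read 'b': {S, A, B, C, D} → {A, B, C, D}.
Read 'b': {A, B, C, D} → {A}.
The final set {A} contains no accepting state.

No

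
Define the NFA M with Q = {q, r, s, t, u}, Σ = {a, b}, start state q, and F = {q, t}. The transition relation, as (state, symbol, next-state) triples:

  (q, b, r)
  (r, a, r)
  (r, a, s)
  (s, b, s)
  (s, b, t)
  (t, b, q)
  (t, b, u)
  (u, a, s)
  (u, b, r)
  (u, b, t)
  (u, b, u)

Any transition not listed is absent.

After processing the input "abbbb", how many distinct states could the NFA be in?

Start in {q}.
Read 'a': {q} → ∅.
The set is empty and remains empty for the remaining 4 symbols.
That set has 0 states.

0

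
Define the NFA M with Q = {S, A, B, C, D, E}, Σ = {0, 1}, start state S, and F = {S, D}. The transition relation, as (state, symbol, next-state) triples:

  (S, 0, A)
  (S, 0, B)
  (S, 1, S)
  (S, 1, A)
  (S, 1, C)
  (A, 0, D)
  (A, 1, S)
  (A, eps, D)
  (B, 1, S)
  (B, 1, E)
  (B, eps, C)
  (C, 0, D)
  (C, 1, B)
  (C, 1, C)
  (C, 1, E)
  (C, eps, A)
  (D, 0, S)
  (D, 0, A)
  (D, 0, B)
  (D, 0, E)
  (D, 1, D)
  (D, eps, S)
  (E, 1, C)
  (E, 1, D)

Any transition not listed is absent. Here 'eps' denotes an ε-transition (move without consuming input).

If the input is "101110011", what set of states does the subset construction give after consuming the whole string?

{S, A, B, C, D, E}

Start in {S}.
Read '1': S→{S, A, C}; union {S, A, C}; ε-closure = {S, A, C, D}.
Read '0': S→{A, B}, A→{D}, C→{D}, D→{S, A, B, E}; union {S, A, B, D, E}; ε-closure = {S, A, B, C, D, E}.
Read '1': S→{S, A, C}, A→{S}, B→{S, E}, C→{B, C, E}, D→{D}, E→{C, D}; now {S, A, B, C, D, E}.
Read '1': S→{S, A, C}, A→{S}, B→{S, E}, C→{B, C, E}, D→{D}, E→{C, D}; now {S, A, B, C, D, E}.
Read '1': S→{S, A, C}, A→{S}, B→{S, E}, C→{B, C, E}, D→{D}, E→{C, D}; now {S, A, B, C, D, E}.
Read '0': S→{A, B}, A→{D}, B→∅, C→{D}, D→{S, A, B, E}, E→∅; union {S, A, B, D, E}; ε-closure = {S, A, B, C, D, E}.
Read '0': S→{A, B}, A→{D}, B→∅, C→{D}, D→{S, A, B, E}, E→∅; union {S, A, B, D, E}; ε-closure = {S, A, B, C, D, E}.
Read '1': S→{S, A, C}, A→{S}, B→{S, E}, C→{B, C, E}, D→{D}, E→{C, D}; now {S, A, B, C, D, E}.
Read '1': S→{S, A, C}, A→{S}, B→{S, E}, C→{B, C, E}, D→{D}, E→{C, D}; now {S, A, B, C, D, E}.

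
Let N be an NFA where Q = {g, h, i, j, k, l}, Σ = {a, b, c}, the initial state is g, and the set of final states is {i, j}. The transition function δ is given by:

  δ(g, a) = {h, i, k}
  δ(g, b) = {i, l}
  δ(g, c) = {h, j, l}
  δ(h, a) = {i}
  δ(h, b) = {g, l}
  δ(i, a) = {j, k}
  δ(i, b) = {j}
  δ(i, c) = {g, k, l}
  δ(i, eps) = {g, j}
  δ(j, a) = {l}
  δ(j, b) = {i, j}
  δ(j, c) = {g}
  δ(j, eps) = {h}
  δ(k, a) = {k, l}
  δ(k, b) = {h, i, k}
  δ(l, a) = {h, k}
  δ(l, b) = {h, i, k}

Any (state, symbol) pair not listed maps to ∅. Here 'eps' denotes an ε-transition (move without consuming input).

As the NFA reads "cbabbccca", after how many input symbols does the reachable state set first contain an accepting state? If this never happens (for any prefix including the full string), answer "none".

1

Start in {g}.
Read 'c': g→{h, j, l}; now {h, j, l}.
None of the earlier sets intersect F, but {h, j, l} does.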